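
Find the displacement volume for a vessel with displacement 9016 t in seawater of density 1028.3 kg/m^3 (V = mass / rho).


Formula: V = mass / rho
Step 1 — convert tonnes to kg: 9016 t * 1000 = 9016000 kg
Step 2 — V = 9016000 / 1028.3 ≈ 8767.9 m^3 (5 s.f.)

8767.9 m^3


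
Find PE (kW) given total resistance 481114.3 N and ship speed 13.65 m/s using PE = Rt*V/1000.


Formula: PE = Rt * V / 1000 (kW)
Step 1 — PE (W) = 481114.3 * 13.65 = 6567210.195 W
Step 2 — PE (kW) = 6567210.195 / 1000 ≈ 6567.2 kW (5 s.f.)

6567.2 kW


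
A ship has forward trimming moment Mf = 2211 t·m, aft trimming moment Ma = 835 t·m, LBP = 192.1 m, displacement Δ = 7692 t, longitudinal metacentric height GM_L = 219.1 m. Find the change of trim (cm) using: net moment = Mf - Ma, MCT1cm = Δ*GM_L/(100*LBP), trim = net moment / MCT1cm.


Formula: net trimming moment = Mf - Ma; MCT1cm = Δ*GM_L/(100*LBP); trim = net moment / MCT1cm
Step 1 — net trimming moment = 2211 - 835 = 1376 t·m
Step 2 — MCT1cm = 7692 * 219.1 / (100 * 192.1) = 87.7312 t·m/cm
Step 3 — trim = 1376 / 87.7312 ≈ 15.684 cm (5 s.f.)

15.684 cm


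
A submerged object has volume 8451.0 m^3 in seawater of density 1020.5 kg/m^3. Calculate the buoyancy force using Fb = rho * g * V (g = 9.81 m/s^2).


Formula: Fb = rho * g * V
Substituting: Fb = 1020.5 * 9.81 * 8451.0
Intermediate: 1020.5 * 9.81 = 10011.105
Result: Fb = 10011.105 * 8451.0 ≈ 84604000 N (5 s.f.)

84604000 N


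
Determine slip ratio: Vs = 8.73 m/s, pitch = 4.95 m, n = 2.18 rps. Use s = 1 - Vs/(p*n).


Formula: s = 1 - Vs / (p * n)
Step 1 — p * n = 4.95 * 2.18 = 10.791
Step 2 — Vs / (p*n) = 8.73 / 10.791 = 0.809008 (6 d.p.)
Step 3 — s = 1 - 0.809008 = 0.190992

0.190992


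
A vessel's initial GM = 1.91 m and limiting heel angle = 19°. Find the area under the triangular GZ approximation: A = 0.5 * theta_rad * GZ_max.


Formula: GZ_max = GM * sin(theta); Area = 0.5 * theta_rad * GZ_max
Step 1 — GZ_max = 1.91 * sin(19°) = 1.91 * 0.325568 = 0.621835 m
Step 2 — theta_rad = 19 * pi/180 = 0.331613 rad
Step 3 — Area = 0.5 * 0.331613 * 0.621835 ≈ 0.10310 m·rad (5 s.f.)

0.10310 m·rad


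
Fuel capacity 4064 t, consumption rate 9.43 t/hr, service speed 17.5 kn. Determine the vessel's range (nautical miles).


Formula: endurance = fuel / rate; range = endurance * speed
Step 1 — endurance = 4064 / 9.43 = 430.965 hours
Step 2 — range = 430.965 * 17.5 ≈ 7541.9 nautical miles (5 s.f.)

7541.9 NM


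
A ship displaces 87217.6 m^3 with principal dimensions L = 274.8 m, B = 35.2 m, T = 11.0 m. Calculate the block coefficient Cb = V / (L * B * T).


Formula: Cb = V / (L * B * T)
Step 1 — L * B * T = 274.8 * 35.2 * 11.0 = 106402.56 m^3
Step 2 — Cb = 87217.6 / 106402.56 ≈ 0.81969 (5 s.f.)

0.81969


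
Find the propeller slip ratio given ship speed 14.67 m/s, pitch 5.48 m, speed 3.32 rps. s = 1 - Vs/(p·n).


Formula: s = 1 - Vs / (p * n)
Step 1 — p * n = 5.48 * 3.32 = 18.1936
Step 2 — Vs / (p*n) = 14.67 / 18.1936 = 0.806327 (6 d.p.)
Step 3 — s = 1 - 0.806327 = 0.193673

0.193673


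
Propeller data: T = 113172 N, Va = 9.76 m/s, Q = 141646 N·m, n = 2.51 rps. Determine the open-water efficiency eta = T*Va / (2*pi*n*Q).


Formula: eta = T * Va / (2 * pi * n * Q)
Step 1 — numerator = T * Va = 113172 * 9.76 = 1104558.72
Step 2 — 2 * pi * n = 2 * pi * 2.51 = 15.770795
Step 3 — denominator = 15.770795 * 141646 = 2233870.03
Step 4 — eta = 1104558.72 / 2233870.03 ≈ 0.49446 (5 s.f.)

0.49446


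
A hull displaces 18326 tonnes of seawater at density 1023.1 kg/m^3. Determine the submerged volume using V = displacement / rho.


Formula: V = mass / rho
Step 1 — convert tonnes to kg: 18326 t * 1000 = 18326000 kg
Step 2 — V = 18326000 / 1023.1 ≈ 17912 m^3 (5 s.f.)

17912 m^3


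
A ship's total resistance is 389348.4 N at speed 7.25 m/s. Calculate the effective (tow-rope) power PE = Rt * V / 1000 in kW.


Formula: PE = Rt * V / 1000 (kW)
Step 1 — PE (W) = 389348.4 * 7.25 = 2822775.9 W
Step 2 — PE (kW) = 2822775.9 / 1000 ≈ 2822.8 kW (5 s.f.)

2822.8 kW


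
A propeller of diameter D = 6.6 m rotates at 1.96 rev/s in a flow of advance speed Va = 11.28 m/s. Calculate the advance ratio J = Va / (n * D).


Formula: J = Va / (n * D)
Step 1 — n * D = 1.96 * 6.6 = 12.936
Step 2 — J = 11.28 / 12.936 ≈ 0.87199 (5 s.f.)

0.87199


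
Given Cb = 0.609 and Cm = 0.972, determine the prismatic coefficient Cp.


Formula: Cp = Cb / Cm
Substituting: Cp = 0.609 / 0.972
Result: Cp ≈ 0.62654 (5 s.f.)

0.62654


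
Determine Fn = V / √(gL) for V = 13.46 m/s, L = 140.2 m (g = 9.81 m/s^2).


Formula: Fn = V / sqrt(g * L)
Step 1 — g * L = 9.81 * 140.2 = 1375.362
Step 2 — sqrt(g * L) = sqrt(1375.362) = 37.085873
Step 3 — Fn = 13.46 / 37.085873 ≈ 0.36294 (5 s.f.)

0.36294


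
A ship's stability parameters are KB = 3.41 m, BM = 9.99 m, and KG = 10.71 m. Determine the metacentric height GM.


Formula: GM = KB + BM - KG
Step 1 — KM = KB + BM = 3.41 + 9.99 = 13.4 m
Step 2 — GM = KM - KG = 13.4 - 10.71 = 2.69 m

2.69 m


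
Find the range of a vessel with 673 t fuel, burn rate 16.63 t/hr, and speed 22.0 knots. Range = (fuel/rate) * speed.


Formula: endurance = fuel / rate; range = endurance * speed
Step 1 — endurance = 673 / 16.63 = 40.469 hours
Step 2 — range = 40.469 * 22.0 ≈ 890.32 nautical miles (5 s.f.)

890.32 NM


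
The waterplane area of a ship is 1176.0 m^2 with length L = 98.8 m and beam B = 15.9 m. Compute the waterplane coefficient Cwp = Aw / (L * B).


Formula: Cwp = Aw / (L * B)
Step 1 — L * B = 98.8 * 15.9 = 1570.92 m^2
Step 2 — Cwp = 1176.0 / 1570.92 ≈ 0.74861 (5 s.f.)

0.74861


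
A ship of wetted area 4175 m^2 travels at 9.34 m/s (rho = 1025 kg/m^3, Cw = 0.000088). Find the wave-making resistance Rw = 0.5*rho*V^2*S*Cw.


Formula: Rw = 0.5 * rho * V^2 * S * Cw
Step 1 — V^2 = 9.34^2 = 87.2356
Step 2 — 0.5 * rho * V^2 = 0.5 * 1025 * 87.2356 = 44708.245
Step 3 — Rw = 44708.245 * 4175 * 0.000088 ≈ 16426 N (5 s.f.)

16426 N


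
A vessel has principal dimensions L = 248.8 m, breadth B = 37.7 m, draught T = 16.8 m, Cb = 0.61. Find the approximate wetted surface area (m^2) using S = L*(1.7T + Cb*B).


Formula: S = 1.7*L*T + V/T with V = Cb*L*B*T, i.e. S = L * (1.7*T + Cb*B)
Step 1 — 1.7*T = 1.7 * 16.8 = 28.56 m
Step 2 — Cb*B = 0.61 * 37.7 = 22.997 m
Step 3 — 1.7*T + Cb*B = 28.56 + 22.997 = 51.557 m
Step 4 — S = 248.8 * 51.557 ≈ 12827 m^2 (5 s.f.)

12827 m^2


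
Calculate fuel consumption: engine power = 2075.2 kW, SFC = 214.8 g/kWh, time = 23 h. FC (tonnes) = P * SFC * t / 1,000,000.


Formula: FC (tonnes) = P * SFC * t / 1,000,000
Step 1 — P * SFC * t = 2075.2 * 214.8 * 23 = 10252318.08 g
Step 2 — FC (tonnes) = 10252318.08 / 1,000,000 ≈ 10.252 tonnes (5 s.f.)

10.252 tonnes


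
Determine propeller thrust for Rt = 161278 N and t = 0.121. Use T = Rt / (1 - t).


Formula: T = Rt / (1 - t)
Step 1 — (1 - t) = 1 - 0.121 = 0.879
Step 2 — T = 161278 / 0.879 ≈ 183480 N (5 s.f.)

183480 N


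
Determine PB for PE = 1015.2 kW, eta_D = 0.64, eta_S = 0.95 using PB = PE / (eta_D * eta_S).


Formula: PB = PE / (eta_D * eta_S)
Step 1 — combined efficiency = eta_D * eta_S = 0.64 * 0.95 = 0.608
Step 2 — PB = 1015.2 / 0.608 ≈ 1669.7 kW (5 s.f.)

1669.7 kW


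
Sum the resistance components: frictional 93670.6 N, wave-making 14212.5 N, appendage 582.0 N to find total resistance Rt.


Formula: Rt = Rf + Rw + Ra
Substituting: Rt = 93670.6 + 14212.5 + 582.0
Result: Rt = 108465.1 N

108465.1 N


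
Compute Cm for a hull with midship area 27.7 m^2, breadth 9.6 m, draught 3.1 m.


Formula: Cm = Am / (B * T)
Step 1 — B * T = 9.6 * 3.1 = 29.76 m^2
Step 2 — Cm = 27.7 / 29.76 ≈ 0.93078 (5 s.f.)

0.93078


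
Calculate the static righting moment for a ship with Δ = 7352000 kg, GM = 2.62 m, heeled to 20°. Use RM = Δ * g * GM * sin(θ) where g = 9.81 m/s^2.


Formula: GZ = GM * sin(theta); RM = disp * g * GZ
Step 1 — GZ = 2.62 * sin(20°) = 2.62 * 0.34202 = 0.896092 m
Step 2 — RM = 7352000 * 9.81 * 0.896092 ≈ 64629000 N·m (5 s.f.)

64629000 N·m


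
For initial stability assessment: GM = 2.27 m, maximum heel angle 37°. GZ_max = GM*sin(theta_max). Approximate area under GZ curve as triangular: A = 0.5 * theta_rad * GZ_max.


Formula: GZ_max = GM * sin(theta); Area = 0.5 * theta_rad * GZ_max
Step 1 — GZ_max = 2.27 * sin(37°) = 2.27 * 0.601815 = 1.36612 m
Step 2 — theta_rad = 37 * pi/180 = 0.645772 rad
Step 3 — Area = 0.5 * 0.645772 * 1.36612 ≈ 0.44110 m·rad (5 s.f.)

0.44110 m·rad


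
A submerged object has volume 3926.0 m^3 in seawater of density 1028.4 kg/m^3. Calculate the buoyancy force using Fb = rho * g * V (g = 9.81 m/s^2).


Formula: Fb = rho * g * V
Substituting: Fb = 1028.4 * 9.81 * 3926.0
Intermediate: 1028.4 * 9.81 = 10088.604
Result: Fb = 10088.604 * 3926.0 ≈ 39608000 N (5 s.f.)

39608000 N


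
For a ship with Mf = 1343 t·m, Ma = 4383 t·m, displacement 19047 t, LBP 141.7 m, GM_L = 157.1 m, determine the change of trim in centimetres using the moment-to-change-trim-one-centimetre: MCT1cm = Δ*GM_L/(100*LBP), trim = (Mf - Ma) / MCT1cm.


Formula: net trimming moment = Mf - Ma; MCT1cm = Δ*GM_L/(100*LBP); trim = net moment / MCT1cm
Step 1 — net trimming moment = 1343 - 4383 = -3040 t·m
Step 2 — MCT1cm = 19047 * 157.1 / (100 * 141.7) = 211.1703 t·m/cm
Step 3 — trim = -3040 / 211.1703 ≈ -14.396 cm (5 s.f.)

-14.396 cm


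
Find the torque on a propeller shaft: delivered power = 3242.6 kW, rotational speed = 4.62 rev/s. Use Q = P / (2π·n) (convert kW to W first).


Formula: Q = P_W / (2 * pi * n)
Step 1 — P_W = 3242.6 kW * 1000 = 3242600.0 W
Step 2 — 2 * pi * n = 2 * pi * 4.62 = 29.028316
Step 3 — Q = 3242600.0 / 29.028316 ≈ 111700 N·m (5 s.f.)

111700 N·m


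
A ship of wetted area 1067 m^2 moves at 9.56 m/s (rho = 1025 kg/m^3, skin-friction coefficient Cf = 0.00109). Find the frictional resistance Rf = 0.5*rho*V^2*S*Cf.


Formula: Rf = 0.5 * rho * V^2 * S * Cf
Step 1 — V^2 = 9.56^2 = 91.3936
Step 2 — 0.5 * rho * V^2 = 0.5 * 1025 * 91.3936 = 46839.22
Step 3 — Rf = 46839.22 * 1067 * 0.00109 ≈ 54475 N (5 s.f.)

54475 N


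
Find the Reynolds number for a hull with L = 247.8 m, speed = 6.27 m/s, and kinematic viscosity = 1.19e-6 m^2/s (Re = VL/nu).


Formula: Re = V * L / nu
Step 1 — V * L = 6.27 * 247.8 = 1553.706 m^2/s
Step 2 — Re = 1553.706 / 1.19e-6 = 1.31e+09

1.31e+09


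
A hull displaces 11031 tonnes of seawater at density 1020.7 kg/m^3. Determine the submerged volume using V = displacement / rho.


Formula: V = mass / rho
Step 1 — convert tonnes to kg: 11031 t * 1000 = 11031000 kg
Step 2 — V = 11031000 / 1020.7 ≈ 10807 m^3 (5 s.f.)

10807 m^3


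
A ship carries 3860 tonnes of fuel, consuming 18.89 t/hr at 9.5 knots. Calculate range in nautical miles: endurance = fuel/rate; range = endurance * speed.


Formula: endurance = fuel / rate; range = endurance * speed
Step 1 — endurance = 3860 / 18.89 = 204.3409 hours
Step 2 — range = 204.3409 * 9.5 ≈ 1941.2 nautical miles (5 s.f.)

1941.2 NM


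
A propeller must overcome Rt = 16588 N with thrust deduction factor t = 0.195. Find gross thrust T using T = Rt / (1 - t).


Formula: T = Rt / (1 - t)
Step 1 — (1 - t) = 1 - 0.195 = 0.805
Step 2 — T = 16588 / 0.805 ≈ 20606 N (5 s.f.)

20606 N


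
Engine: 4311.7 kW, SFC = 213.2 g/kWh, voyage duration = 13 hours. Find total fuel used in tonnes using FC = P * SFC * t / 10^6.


Formula: FC (tonnes) = P * SFC * t / 1,000,000
Step 1 — P * SFC * t = 4311.7 * 213.2 * 13 = 11950307.72 g
Step 2 — FC (tonnes) = 11950307.72 / 1,000,000 ≈ 11.950 tonnes (5 s.f.)

11.950 tonnes


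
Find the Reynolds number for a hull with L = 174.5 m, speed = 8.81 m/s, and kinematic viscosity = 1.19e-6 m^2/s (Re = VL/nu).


Formula: Re = V * L / nu
Step 1 — V * L = 8.81 * 174.5 = 1537.345 m^2/s
Step 2 — Re = 1537.345 / 1.19e-6 = 1.29e+09

1.29e+09


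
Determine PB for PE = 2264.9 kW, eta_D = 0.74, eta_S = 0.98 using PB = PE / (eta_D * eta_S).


Formula: PB = PE / (eta_D * eta_S)
Step 1 — combined efficiency = eta_D * eta_S = 0.74 * 0.98 = 0.7252
Step 2 — PB = 2264.9 / 0.7252 ≈ 3123.1 kW (5 s.f.)

3123.1 kW


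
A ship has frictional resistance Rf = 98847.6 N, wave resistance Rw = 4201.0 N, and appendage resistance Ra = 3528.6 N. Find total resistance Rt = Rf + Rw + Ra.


Formula: Rt = Rf + Rw + Ra
Substituting: Rt = 98847.6 + 4201.0 + 3528.6
Result: Rt = 106577.2 N

106577.2 N


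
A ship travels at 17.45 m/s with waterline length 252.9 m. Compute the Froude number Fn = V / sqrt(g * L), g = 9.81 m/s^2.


Formula: Fn = V / sqrt(g * L)
Step 1 — g * L = 9.81 * 252.9 = 2480.949
Step 2 — sqrt(g * L) = sqrt(2480.949) = 49.809126
Step 3 — Fn = 17.45 / 49.809126 ≈ 0.35034 (5 s.f.)

0.35034


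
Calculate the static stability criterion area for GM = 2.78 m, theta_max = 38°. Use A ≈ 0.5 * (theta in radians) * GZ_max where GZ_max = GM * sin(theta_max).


Formula: GZ_max = GM * sin(theta); Area = 0.5 * theta_rad * GZ_max
Step 1 — GZ_max = 2.78 * sin(38°) = 2.78 * 0.615661 = 1.711538 m
Step 2 — theta_rad = 38 * pi/180 = 0.663225 rad
Step 3 — Area = 0.5 * 0.663225 * 1.711538 ≈ 0.56757 m·rad (5 s.f.)

0.56757 m·rad


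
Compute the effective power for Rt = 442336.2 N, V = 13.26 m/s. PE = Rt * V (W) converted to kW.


Formula: PE = Rt * V / 1000 (kW)
Step 1 — PE (W) = 442336.2 * 13.26 = 5865378.012 W
Step 2 — PE (kW) = 5865378.012 / 1000 ≈ 5865.4 kW (5 s.f.)

5865.4 kW


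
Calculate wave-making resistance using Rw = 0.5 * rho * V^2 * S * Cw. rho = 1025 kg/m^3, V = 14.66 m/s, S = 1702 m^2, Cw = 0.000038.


Formula: Rw = 0.5 * rho * V^2 * S * Cw
Step 1 — V^2 = 14.66^2 = 214.9156
Step 2 — 0.5 * rho * V^2 = 0.5 * 1025 * 214.9156 = 110144.245
Step 3 — Rw = 110144.245 * 1702 * 0.000038 ≈ 7123.7 N (5 s.f.)

7123.7 N


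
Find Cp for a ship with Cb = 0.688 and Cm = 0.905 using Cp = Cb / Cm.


Formula: Cp = Cb / Cm
Substituting: Cp = 0.688 / 0.905
Result: Cp ≈ 0.76022 (5 s.f.)

0.76022


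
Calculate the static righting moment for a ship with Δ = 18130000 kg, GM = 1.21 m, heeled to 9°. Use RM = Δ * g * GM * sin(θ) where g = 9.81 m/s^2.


Formula: GZ = GM * sin(theta); RM = disp * g * GZ
Step 1 — GZ = 1.21 * sin(9°) = 1.21 * 0.156434 = 0.189285 m
Step 2 — RM = 18130000 * 9.81 * 0.189285 ≈ 33665000 N·m (5 s.f.)

33665000 N·m


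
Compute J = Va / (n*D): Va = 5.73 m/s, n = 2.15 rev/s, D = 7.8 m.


Formula: J = Va / (n * D)
Step 1 — n * D = 2.15 * 7.8 = 16.77
Step 2 — J = 5.73 / 16.77 ≈ 0.34168 (5 s.f.)

0.34168


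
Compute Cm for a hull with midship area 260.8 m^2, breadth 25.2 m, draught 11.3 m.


Formula: Cm = Am / (B * T)
Step 1 — B * T = 25.2 * 11.3 = 284.76 m^2
Step 2 — Cm = 260.8 / 284.76 ≈ 0.91586 (5 s.f.)

0.91586


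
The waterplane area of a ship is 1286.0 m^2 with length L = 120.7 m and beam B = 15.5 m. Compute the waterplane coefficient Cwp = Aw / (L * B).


Formula: Cwp = Aw / (L * B)
Step 1 — L * B = 120.7 * 15.5 = 1870.85 m^2
Step 2 — Cwp = 1286.0 / 1870.85 ≈ 0.68739 (5 s.f.)

0.68739


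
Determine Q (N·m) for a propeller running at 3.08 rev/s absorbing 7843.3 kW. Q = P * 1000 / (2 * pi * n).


Formula: Q = P_W / (2 * pi * n)
Step 1 — P_W = 7843.3 kW * 1000 = 7843300.0 W
Step 2 — 2 * pi * n = 2 * pi * 3.08 = 19.352211
Step 3 — Q = 7843300.0 / 19.352211 ≈ 405290 N·m (5 s.f.)

405290 N·m


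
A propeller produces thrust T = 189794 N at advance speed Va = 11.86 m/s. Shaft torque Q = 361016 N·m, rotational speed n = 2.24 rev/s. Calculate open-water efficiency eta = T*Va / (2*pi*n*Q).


Formula: eta = T * Va / (2 * pi * n * Q)
Step 1 — numerator = T * Va = 189794 * 11.86 = 2250956.84
Step 2 — 2 * pi * n = 2 * pi * 2.24 = 14.074335
Step 3 — denominator = 14.074335 * 361016 = 5081060.12
Step 4 — eta = 2250956.84 / 5081060.12 ≈ 0.44301 (5 s.f.)

0.44301


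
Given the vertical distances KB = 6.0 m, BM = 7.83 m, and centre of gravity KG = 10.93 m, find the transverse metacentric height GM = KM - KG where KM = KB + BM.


Formula: GM = KB + BM - KG
Step 1 — KM = KB + BM = 6.0 + 7.83 = 13.83 m
Step 2 — GM = KM - KG = 13.83 - 10.93 = 2.9 m

2.9 m


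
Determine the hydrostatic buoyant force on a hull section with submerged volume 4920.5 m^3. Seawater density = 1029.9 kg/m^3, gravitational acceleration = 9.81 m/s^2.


Formula: Fb = rho * g * V
Substituting: Fb = 1029.9 * 9.81 * 4920.5
Intermediate: 1029.9 * 9.81 = 10103.319
Result: Fb = 10103.319 * 4920.5 ≈ 49713000 N (5 s.f.)

49713000 N


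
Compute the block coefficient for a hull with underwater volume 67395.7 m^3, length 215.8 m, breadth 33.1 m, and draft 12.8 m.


Formula: Cb = V / (L * B * T)
Step 1 — L * B * T = 215.8 * 33.1 * 12.8 = 91430.144 m^3
Step 2 — Cb = 67395.7 / 91430.144 ≈ 0.73713 (5 s.f.)

0.73713


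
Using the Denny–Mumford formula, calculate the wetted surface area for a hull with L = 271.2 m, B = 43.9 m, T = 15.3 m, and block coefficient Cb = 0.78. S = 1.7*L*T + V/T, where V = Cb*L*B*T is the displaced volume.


Formula: S = 1.7*L*T + V/T with V = Cb*L*B*T, i.e. S = L * (1.7*T + Cb*B)
Step 1 — 1.7*T = 1.7 * 15.3 = 26.01 m
Step 2 — Cb*B = 0.78 * 43.9 = 34.242 m
Step 3 — 1.7*T + Cb*B = 26.01 + 34.242 = 60.252 m
Step 4 — S = 271.2 * 60.252 ≈ 16340 m^2 (5 s.f.)

16340 m^2


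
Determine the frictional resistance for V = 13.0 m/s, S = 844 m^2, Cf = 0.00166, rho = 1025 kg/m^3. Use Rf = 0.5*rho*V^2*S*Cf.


Formula: Rf = 0.5 * rho * V^2 * S * Cf
Step 1 — V^2 = 13.0^2 = 169.0
Step 2 — 0.5 * rho * V^2 = 0.5 * 1025 * 169.0 = 86612.5
Step 3 — Rf = 86612.5 * 844 * 0.00166 ≈ 121350 N (5 s.f.)

121350 N


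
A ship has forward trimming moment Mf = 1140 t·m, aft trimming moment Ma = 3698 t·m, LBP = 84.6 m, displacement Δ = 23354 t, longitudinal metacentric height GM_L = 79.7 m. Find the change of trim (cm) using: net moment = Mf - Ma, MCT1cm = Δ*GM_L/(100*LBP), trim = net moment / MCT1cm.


Formula: net trimming moment = Mf - Ma; MCT1cm = Δ*GM_L/(100*LBP); trim = net moment / MCT1cm
Step 1 — net trimming moment = 1140 - 3698 = -2558 t·m
Step 2 — MCT1cm = 23354 * 79.7 / (100 * 84.6) = 220.0135 t·m/cm
Step 3 — trim = -2558 / 220.0135 ≈ -11.627 cm (5 s.f.)

-11.627 cm


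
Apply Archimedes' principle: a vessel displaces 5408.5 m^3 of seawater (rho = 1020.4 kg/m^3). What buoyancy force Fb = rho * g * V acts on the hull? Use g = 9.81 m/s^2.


Formula: Fb = rho * g * V
Substituting: Fb = 1020.4 * 9.81 * 5408.5
Intermediate: 1020.4 * 9.81 = 10010.124
Result: Fb = 10010.124 * 5408.5 ≈ 54140000 N (5 s.f.)

54140000 N


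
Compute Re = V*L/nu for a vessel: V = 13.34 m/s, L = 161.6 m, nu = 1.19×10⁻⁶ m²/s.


Formula: Re = V * L / nu
Step 1 — V * L = 13.34 * 161.6 = 2155.744 m^2/s
Step 2 — Re = 2155.744 / 1.19e-6 = 1.81e+09

1.81e+09


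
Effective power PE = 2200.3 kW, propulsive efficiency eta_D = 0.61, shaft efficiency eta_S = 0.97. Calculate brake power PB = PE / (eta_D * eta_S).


Formula: PB = PE / (eta_D * eta_S)
Step 1 — combined efficiency = eta_D * eta_S = 0.61 * 0.97 = 0.5917
Step 2 — PB = 2200.3 / 0.5917 ≈ 3718.6 kW (5 s.f.)

3718.6 kW


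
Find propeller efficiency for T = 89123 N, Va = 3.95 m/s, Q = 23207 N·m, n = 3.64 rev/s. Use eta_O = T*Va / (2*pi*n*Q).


Formula: eta = T * Va / (2 * pi * n * Q)
Step 1 — numerator = T * Va = 89123 * 3.95 = 352035.85
Step 2 — 2 * pi * n = 2 * pi * 3.64 = 22.870795
Step 3 — denominator = 22.870795 * 23207 = 530762.54
Step 4 — eta = 352035.85 / 530762.54 ≈ 0.66326 (5 s.f.)

0.66326


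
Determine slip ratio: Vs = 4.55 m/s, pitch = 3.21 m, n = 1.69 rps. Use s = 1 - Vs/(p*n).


Formula: s = 1 - Vs / (p * n)
Step 1 — p * n = 3.21 * 1.69 = 5.4249
Step 2 — Vs / (p*n) = 4.55 / 5.4249 = 0.838725 (6 d.p.)
Step 3 — s = 1 - 0.838725 = 0.161275

0.161275


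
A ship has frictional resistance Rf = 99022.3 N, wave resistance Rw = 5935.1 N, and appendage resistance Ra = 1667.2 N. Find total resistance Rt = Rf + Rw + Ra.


Formula: Rt = Rf + Rw + Ra
Substituting: Rt = 99022.3 + 5935.1 + 1667.2
Result: Rt = 106624.6 N

106624.6 N


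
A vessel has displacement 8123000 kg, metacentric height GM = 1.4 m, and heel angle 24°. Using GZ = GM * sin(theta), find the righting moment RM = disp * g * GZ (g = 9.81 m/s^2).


Formula: GZ = GM * sin(theta); RM = disp * g * GZ
Step 1 — GZ = 1.4 * sin(24°) = 1.4 * 0.406737 = 0.569432 m
Step 2 — RM = 8123000 * 9.81 * 0.569432 ≈ 45376000 N·m (5 s.f.)

45376000 N·m


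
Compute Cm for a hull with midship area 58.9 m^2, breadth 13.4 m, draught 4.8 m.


Formula: Cm = Am / (B * T)
Step 1 — B * T = 13.4 * 4.8 = 64.32 m^2
Step 2 — Cm = 58.9 / 64.32 ≈ 0.91573 (5 s.f.)

0.91573


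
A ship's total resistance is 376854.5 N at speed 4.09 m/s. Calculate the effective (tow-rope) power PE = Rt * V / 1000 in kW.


Formula: PE = Rt * V / 1000 (kW)
Step 1 — PE (W) = 376854.5 * 4.09 = 1541334.905 W
Step 2 — PE (kW) = 1541334.905 / 1000 ≈ 1541.3 kW (5 s.f.)

1541.3 kW


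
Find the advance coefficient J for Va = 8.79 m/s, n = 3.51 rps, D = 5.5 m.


Formula: J = Va / (n * D)
Step 1 — n * D = 3.51 * 5.5 = 19.305
Step 2 — J = 8.79 / 19.305 ≈ 0.45532 (5 s.f.)

0.45532


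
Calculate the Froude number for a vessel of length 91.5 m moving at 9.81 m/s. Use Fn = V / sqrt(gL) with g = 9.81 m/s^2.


Formula: Fn = V / sqrt(g * L)
Step 1 — g * L = 9.81 * 91.5 = 897.615
Step 2 — sqrt(g * L) = sqrt(897.615) = 29.960224
Step 3 — Fn = 9.81 / 29.960224 ≈ 0.32743 (5 s.f.)

0.32743


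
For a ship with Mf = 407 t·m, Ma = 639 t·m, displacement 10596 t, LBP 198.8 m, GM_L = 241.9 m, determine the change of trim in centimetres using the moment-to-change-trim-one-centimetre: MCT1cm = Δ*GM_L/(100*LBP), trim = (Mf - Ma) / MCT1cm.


Formula: net trimming moment = Mf - Ma; MCT1cm = Δ*GM_L/(100*LBP); trim = net moment / MCT1cm
Step 1 — net trimming moment = 407 - 639 = -232 t·m
Step 2 — MCT1cm = 10596 * 241.9 / (100 * 198.8) = 128.9322 t·m/cm
Step 3 — trim = -232 / 128.9322 ≈ -1.7994 cm (5 s.f.)

-1.7994 cm


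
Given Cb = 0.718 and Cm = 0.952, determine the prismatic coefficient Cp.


Formula: Cp = Cb / Cm
Substituting: Cp = 0.718 / 0.952
Result: Cp ≈ 0.75420 (5 s.f.)

0.75420


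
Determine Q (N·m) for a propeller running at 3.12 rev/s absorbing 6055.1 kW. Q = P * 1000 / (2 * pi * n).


Formula: Q = P_W / (2 * pi * n)
Step 1 — P_W = 6055.1 kW * 1000 = 6055100.0 W
Step 2 — 2 * pi * n = 2 * pi * 3.12 = 19.603538
Step 3 — Q = 6055100.0 / 19.603538 ≈ 308880 N·m (5 s.f.)

308880 N·m


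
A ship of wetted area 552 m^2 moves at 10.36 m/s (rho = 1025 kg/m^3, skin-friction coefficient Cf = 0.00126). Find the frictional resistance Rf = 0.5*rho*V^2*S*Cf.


Formula: Rf = 0.5 * rho * V^2 * S * Cf
Step 1 — V^2 = 10.36^2 = 107.3296
Step 2 — 0.5 * rho * V^2 = 0.5 * 1025 * 107.3296 = 55006.42
Step 3 — Rf = 55006.42 * 552 * 0.00126 ≈ 38258 N (5 s.f.)

38258 N


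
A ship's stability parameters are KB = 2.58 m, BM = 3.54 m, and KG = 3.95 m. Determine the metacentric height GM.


Formula: GM = KB + BM - KG
Step 1 — KM = KB + BM = 2.58 + 3.54 = 6.12 m
Step 2 — GM = KM - KG = 6.12 - 3.95 = 2.17 m

2.17 m


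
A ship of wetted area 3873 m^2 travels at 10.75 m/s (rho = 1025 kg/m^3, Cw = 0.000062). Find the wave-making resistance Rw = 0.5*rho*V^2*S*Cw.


Formula: Rw = 0.5 * rho * V^2 * S * Cw
Step 1 — V^2 = 10.75^2 = 115.5625
Step 2 — 0.5 * rho * V^2 = 0.5 * 1025 * 115.5625 = 59225.78125
Step 3 — Rw = 59225.78125 * 3873 * 0.000062 ≈ 14222 N (5 s.f.)

14222 N


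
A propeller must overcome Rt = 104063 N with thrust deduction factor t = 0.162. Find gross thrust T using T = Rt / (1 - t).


Formula: T = Rt / (1 - t)
Step 1 — (1 - t) = 1 - 0.162 = 0.838
Step 2 — T = 104063 / 0.838 ≈ 124180 N (5 s.f.)

124180 N


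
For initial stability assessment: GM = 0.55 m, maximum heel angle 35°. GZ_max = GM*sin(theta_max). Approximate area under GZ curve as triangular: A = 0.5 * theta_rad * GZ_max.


Formula: GZ_max = GM * sin(theta); Area = 0.5 * theta_rad * GZ_max
Step 1 — GZ_max = 0.55 * sin(35°) = 0.55 * 0.573576 = 0.315467 m
Step 2 — theta_rad = 35 * pi/180 = 0.610865 rad
Step 3 — Area = 0.5 * 0.610865 * 0.315467 ≈ 0.096354 m·rad (5 s.f.)

0.096354 m·rad


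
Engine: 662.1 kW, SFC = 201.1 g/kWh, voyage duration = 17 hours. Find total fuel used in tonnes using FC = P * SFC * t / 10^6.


Formula: FC (tonnes) = P * SFC * t / 1,000,000
Step 1 — P * SFC * t = 662.1 * 201.1 * 17 = 2263521.27 g
Step 2 — FC (tonnes) = 2263521.27 / 1,000,000 ≈ 2.2635 tonnes (5 s.f.)

2.2635 tonnes


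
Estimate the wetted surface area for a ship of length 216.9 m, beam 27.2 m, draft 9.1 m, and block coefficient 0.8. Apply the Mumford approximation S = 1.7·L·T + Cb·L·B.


Formula: S = 1.7*L*T + V/T with V = Cb*L*B*T, i.e. S = L * (1.7*T + Cb*B)
Step 1 — 1.7*T = 1.7 * 9.1 = 15.47 m
Step 2 — Cb*B = 0.8 * 27.2 = 21.76 m
Step 3 — 1.7*T + Cb*B = 15.47 + 21.76 = 37.23 m
Step 4 — S = 216.9 * 37.23 ≈ 8075.2 m^2 (5 s.f.)

8075.2 m^2


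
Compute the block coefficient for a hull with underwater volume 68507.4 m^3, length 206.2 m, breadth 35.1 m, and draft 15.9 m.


Formula: Cb = V / (L * B * T)
Step 1 — L * B * T = 206.2 * 35.1 * 15.9 = 115078.158 m^3
Step 2 — Cb = 68507.4 / 115078.158 ≈ 0.59531 (5 s.f.)

0.59531


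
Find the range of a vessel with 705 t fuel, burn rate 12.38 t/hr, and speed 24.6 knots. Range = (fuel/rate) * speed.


Formula: endurance = fuel / rate; range = endurance * speed
Step 1 — endurance = 705 / 12.38 = 56.9467 hours
Step 2 — range = 56.9467 * 24.6 ≈ 1400.9 nautical miles (5 s.f.)

1400.9 NM


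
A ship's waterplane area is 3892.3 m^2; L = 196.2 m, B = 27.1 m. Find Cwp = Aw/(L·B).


Formula: Cwp = Aw / (L * B)
Step 1 — L * B = 196.2 * 27.1 = 5317.02 m^2
Step 2 — Cwp = 3892.3 / 5317.02 ≈ 0.73205 (5 s.f.)

0.73205


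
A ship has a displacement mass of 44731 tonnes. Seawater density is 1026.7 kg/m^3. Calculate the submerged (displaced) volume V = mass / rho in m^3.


Formula: V = mass / rho
Step 1 — convert tonnes to kg: 44731 t * 1000 = 44731000 kg
Step 2 — V = 44731000 / 1026.7 ≈ 43568 m^3 (5 s.f.)

43568 m^3


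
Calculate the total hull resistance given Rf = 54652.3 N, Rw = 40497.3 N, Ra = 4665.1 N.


Formula: Rt = Rf + Rw + Ra
Substituting: Rt = 54652.3 + 40497.3 + 4665.1
Result: Rt = 99814.7 N

99814.7 N


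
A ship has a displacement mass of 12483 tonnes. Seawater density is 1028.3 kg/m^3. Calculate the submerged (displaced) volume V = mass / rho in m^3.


Formula: V = mass / rho
Step 1 — convert tonnes to kg: 12483 t * 1000 = 12483000 kg
Step 2 — V = 12483000 / 1028.3 ≈ 12139 m^3 (5 s.f.)

12139 m^3


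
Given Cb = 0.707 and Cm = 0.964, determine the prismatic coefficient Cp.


Formula: Cp = Cb / Cm
Substituting: Cp = 0.707 / 0.964
Result: Cp ≈ 0.73340 (5 s.f.)

0.73340


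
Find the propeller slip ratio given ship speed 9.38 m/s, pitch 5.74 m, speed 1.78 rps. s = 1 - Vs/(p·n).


Formula: s = 1 - Vs / (p * n)
Step 1 — p * n = 5.74 * 1.78 = 10.2172
Step 2 — Vs / (p*n) = 9.38 / 10.2172 = 0.91806 (6 d.p.)
Step 3 — s = 1 - 0.91806 = 0.08194

0.08194


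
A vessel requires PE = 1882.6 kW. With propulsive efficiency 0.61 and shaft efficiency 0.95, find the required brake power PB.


Formula: PB = PE / (eta_D * eta_S)
Step 1 — combined efficiency = eta_D * eta_S = 0.61 * 0.95 = 0.5795
Step 2 — PB = 1882.6 / 0.5795 ≈ 3248.7 kW (5 s.f.)

3248.7 kW


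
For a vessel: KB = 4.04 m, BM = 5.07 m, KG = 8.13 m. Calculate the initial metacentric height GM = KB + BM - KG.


Formula: GM = KB + BM - KG
Step 1 — KM = KB + BM = 4.04 + 5.07 = 9.11 m
Step 2 — GM = KM - KG = 9.11 - 8.13 = 0.98 m

0.98 m


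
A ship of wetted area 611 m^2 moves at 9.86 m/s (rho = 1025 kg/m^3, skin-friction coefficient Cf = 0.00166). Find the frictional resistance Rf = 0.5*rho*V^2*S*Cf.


Formula: Rf = 0.5 * rho * V^2 * S * Cf
Step 1 — V^2 = 9.86^2 = 97.2196
Step 2 — 0.5 * rho * V^2 = 0.5 * 1025 * 97.2196 = 49825.045
Step 3 — Rf = 49825.045 * 611 * 0.00166 ≈ 50536 N (5 s.f.)

50536 N


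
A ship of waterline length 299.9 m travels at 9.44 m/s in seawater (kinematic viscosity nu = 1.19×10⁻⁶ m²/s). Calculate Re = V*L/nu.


Formula: Re = V * L / nu
Step 1 — V * L = 9.44 * 299.9 = 2831.056 m^2/s
Step 2 — Re = 2831.056 / 1.19e-6 = 2.38e+09

2.38e+09


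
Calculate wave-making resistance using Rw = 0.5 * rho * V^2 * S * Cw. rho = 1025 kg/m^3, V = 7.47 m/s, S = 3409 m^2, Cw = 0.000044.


Formula: Rw = 0.5 * rho * V^2 * S * Cw
Step 1 — V^2 = 7.47^2 = 55.8009
Step 2 — 0.5 * rho * V^2 = 0.5 * 1025 * 55.8009 = 28597.96125
Step 3 — Rw = 28597.96125 * 3409 * 0.000044 ≈ 4289.6 N (5 s.f.)

4289.6 N


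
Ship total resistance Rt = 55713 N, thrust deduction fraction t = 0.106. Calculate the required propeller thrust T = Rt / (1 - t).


Formula: T = Rt / (1 - t)
Step 1 — (1 - t) = 1 - 0.106 = 0.894
Step 2 — T = 55713 / 0.894 ≈ 62319 N (5 s.f.)

62319 N


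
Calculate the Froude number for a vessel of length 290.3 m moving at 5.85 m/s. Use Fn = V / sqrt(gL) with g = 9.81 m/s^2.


Formula: Fn = V / sqrt(g * L)
Step 1 — g * L = 9.81 * 290.3 = 2847.843
Step 2 — sqrt(g * L) = sqrt(2847.843) = 53.365185
Step 3 — Fn = 5.85 / 53.365185 ≈ 0.10962 (5 s.f.)

0.10962


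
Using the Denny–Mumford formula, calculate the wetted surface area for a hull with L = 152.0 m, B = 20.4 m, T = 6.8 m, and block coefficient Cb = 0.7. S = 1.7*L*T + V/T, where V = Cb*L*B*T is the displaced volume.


Formula: S = 1.7*L*T + V/T with V = Cb*L*B*T, i.e. S = L * (1.7*T + Cb*B)
Step 1 — 1.7*T = 1.7 * 6.8 = 11.56 m
Step 2 — Cb*B = 0.7 * 20.4 = 14.28 m
Step 3 — 1.7*T + Cb*B = 11.56 + 14.28 = 25.84 m
Step 4 — S = 152.0 * 25.84 ≈ 3927.7 m^2 (5 s.f.)

3927.7 m^2


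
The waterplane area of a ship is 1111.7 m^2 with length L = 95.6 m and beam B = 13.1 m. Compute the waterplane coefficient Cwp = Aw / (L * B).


Formula: Cwp = Aw / (L * B)
Step 1 — L * B = 95.6 * 13.1 = 1252.36 m^2
Step 2 — Cwp = 1111.7 / 1252.36 ≈ 0.88768 (5 s.f.)

0.88768


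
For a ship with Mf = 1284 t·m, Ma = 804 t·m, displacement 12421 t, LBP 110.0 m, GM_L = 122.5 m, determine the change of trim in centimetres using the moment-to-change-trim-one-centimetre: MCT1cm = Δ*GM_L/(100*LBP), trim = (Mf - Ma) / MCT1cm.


Formula: net trimming moment = Mf - Ma; MCT1cm = Δ*GM_L/(100*LBP); trim = net moment / MCT1cm
Step 1 — net trimming moment = 1284 - 804 = 480 t·m
Step 2 — MCT1cm = 12421 * 122.5 / (100 * 110.0) = 138.3248 t·m/cm
Step 3 — trim = 480 / 138.3248 ≈ 3.4701 cm (5 s.f.)

3.4701 cm


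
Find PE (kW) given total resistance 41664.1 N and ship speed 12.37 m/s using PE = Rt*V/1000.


Formula: PE = Rt * V / 1000 (kW)
Step 1 — PE (W) = 41664.1 * 12.37 = 515384.917 W
Step 2 — PE (kW) = 515384.917 / 1000 ≈ 515.38 kW (5 s.f.)

515.38 kW


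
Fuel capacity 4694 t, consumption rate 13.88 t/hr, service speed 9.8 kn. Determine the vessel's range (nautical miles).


Formula: endurance = fuel / rate; range = endurance * speed
Step 1 — endurance = 4694 / 13.88 = 338.1844 hours
Step 2 — range = 338.1844 * 9.8 ≈ 3314.2 nautical miles (5 s.f.)

3314.2 NM


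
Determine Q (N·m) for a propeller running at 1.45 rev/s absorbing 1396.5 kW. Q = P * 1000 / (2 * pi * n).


Formula: Q = P_W / (2 * pi * n)
Step 1 — P_W = 1396.5 kW * 1000 = 1396500.0 W
Step 2 — 2 * pi * n = 2 * pi * 1.45 = 9.110619
Step 3 — Q = 1396500.0 / 9.110619 ≈ 153280 N·m (5 s.f.)

153280 N·m


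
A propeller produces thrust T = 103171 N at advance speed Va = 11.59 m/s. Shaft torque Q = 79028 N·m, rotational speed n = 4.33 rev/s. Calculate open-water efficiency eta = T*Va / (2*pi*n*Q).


Formula: eta = T * Va / (2 * pi * n * Q)
Step 1 — numerator = T * Va = 103171 * 11.59 = 1195751.89
Step 2 — 2 * pi * n = 2 * pi * 4.33 = 27.206192
Step 3 — denominator = 27.206192 * 79028 = 2150050.94
Step 4 — eta = 1195751.89 / 2150050.94 ≈ 0.55615 (5 s.f.)

0.55615


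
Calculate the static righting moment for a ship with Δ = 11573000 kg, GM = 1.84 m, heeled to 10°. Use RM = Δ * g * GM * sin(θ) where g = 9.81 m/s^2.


Formula: GZ = GM * sin(theta); RM = disp * g * GZ
Step 1 — GZ = 1.84 * sin(10°) = 1.84 * 0.173648 = 0.319512 m
Step 2 — RM = 11573000 * 9.81 * 0.319512 ≈ 36275000 N·m (5 s.f.)

36275000 N·m


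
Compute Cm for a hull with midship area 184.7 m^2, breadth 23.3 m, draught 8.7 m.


Formula: Cm = Am / (B * T)
Step 1 — B * T = 23.3 * 8.7 = 202.71 m^2
Step 2 — Cm = 184.7 / 202.71 ≈ 0.91115 (5 s.f.)

0.91115


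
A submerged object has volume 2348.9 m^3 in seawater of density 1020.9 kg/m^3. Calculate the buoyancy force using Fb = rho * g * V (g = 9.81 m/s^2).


Formula: Fb = rho * g * V
Substituting: Fb = 1020.9 * 9.81 * 2348.9
Intermediate: 1020.9 * 9.81 = 10015.029
Result: Fb = 10015.029 * 2348.9 ≈ 23524000 N (5 s.f.)

23524000 N


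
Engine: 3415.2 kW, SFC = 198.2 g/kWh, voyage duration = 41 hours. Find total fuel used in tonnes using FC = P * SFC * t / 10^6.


Formula: FC (tonnes) = P * SFC * t / 1,000,000
Step 1 — P * SFC * t = 3415.2 * 198.2 * 41 = 27752598.24 g
Step 2 — FC (tonnes) = 27752598.24 / 1,000,000 ≈ 27.753 tonnes (5 s.f.)

27.753 tonnes


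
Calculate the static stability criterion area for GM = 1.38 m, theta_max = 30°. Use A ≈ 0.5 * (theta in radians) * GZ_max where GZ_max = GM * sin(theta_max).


Formula: GZ_max = GM * sin(theta); Area = 0.5 * theta_rad * GZ_max
Step 1 — GZ_max = 1.38 * sin(30°) = 1.38 * 0.5 = 0.69 m
Step 2 — theta_rad = 30 * pi/180 = 0.523599 rad
Step 3 — Area = 0.5 * 0.523599 * 0.69 ≈ 0.18064 m·rad (5 s.f.)

0.18064 m·rad


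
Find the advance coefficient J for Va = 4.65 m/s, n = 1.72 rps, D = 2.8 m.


Formula: J = Va / (n * D)
Step 1 — n * D = 1.72 * 2.8 = 4.816
Step 2 — J = 4.65 / 4.816 ≈ 0.96553 (5 s.f.)

0.96553


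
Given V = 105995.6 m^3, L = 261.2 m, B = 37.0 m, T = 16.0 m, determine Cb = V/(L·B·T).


Formula: Cb = V / (L * B * T)
Step 1 — L * B * T = 261.2 * 37.0 * 16.0 = 154630.4 m^3
Step 2 — Cb = 105995.6 / 154630.4 ≈ 0.68548 (5 s.f.)

0.68548


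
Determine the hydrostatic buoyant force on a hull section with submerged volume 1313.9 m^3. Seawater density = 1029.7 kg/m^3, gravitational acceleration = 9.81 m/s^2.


Formula: Fb = rho * g * V
Substituting: Fb = 1029.7 * 9.81 * 1313.9
Intermediate: 1029.7 * 9.81 = 10101.357
Result: Fb = 10101.357 * 1313.9 ≈ 13272000 N (5 s.f.)

13272000 N


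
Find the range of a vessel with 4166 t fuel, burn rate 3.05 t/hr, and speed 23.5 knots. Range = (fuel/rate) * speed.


Formula: endurance = fuel / rate; range = endurance * speed
Step 1 — endurance = 4166 / 3.05 = 1365.9016 hours
Step 2 — range = 1365.9016 * 23.5 ≈ 32099 nautical miles (5 s.f.)

32099 NM


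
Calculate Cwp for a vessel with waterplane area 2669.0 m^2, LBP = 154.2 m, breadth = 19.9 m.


Formula: Cwp = Aw / (L * B)
Step 1 — L * B = 154.2 * 19.9 = 3068.58 m^2
Step 2 — Cwp = 2669.0 / 3068.58 ≈ 0.86978 (5 s.f.)

0.86978


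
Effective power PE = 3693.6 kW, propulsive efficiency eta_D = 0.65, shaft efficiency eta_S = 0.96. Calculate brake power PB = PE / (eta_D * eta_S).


Formula: PB = PE / (eta_D * eta_S)
Step 1 — combined efficiency = eta_D * eta_S = 0.65 * 0.96 = 0.624
Step 2 — PB = 3693.6 / 0.624 ≈ 5919.2 kW (5 s.f.)

5919.2 kW


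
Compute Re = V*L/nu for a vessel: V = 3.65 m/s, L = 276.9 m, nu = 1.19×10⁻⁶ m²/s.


Formula: Re = V * L / nu
Step 1 — V * L = 3.65 * 276.9 = 1010.685 m^2/s
Step 2 — Re = 1010.685 / 1.19e-6 = 8.49e+08

8.49e+08


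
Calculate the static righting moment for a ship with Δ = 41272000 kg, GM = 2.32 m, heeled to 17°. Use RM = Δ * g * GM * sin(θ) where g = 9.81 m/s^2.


Formula: GZ = GM * sin(theta); RM = disp * g * GZ
Step 1 — GZ = 2.32 * sin(17°) = 2.32 * 0.292372 = 0.678303 m
Step 2 — RM = 41272000 * 9.81 * 0.678303 ≈ 274630000 N·m (5 s.f.)

274630000 N·m


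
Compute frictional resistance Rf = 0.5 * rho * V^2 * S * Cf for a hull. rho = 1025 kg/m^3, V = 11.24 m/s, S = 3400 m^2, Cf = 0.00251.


Formula: Rf = 0.5 * rho * V^2 * S * Cf
Step 1 — V^2 = 11.24^2 = 126.3376
Step 2 — 0.5 * rho * V^2 = 0.5 * 1025 * 126.3376 = 64748.02
Step 3 — Rf = 64748.02 * 3400 * 0.00251 ≈ 552560 N (5 s.f.)

552560 N


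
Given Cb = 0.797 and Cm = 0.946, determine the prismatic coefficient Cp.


Formula: Cp = Cb / Cm
Substituting: Cp = 0.797 / 0.946
Result: Cp ≈ 0.84249 (5 s.f.)

0.84249


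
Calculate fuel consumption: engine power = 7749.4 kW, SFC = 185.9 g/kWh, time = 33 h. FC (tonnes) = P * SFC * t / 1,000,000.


Formula: FC (tonnes) = P * SFC * t / 1,000,000
Step 1 — P * SFC * t = 7749.4 * 185.9 * 33 = 47540244.18 g
Step 2 — FC (tonnes) = 47540244.18 / 1,000,000 ≈ 47.540 tonnes (5 s.f.)

47.540 tonnes


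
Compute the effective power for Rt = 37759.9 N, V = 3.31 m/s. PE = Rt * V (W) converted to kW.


Formula: PE = Rt * V / 1000 (kW)
Step 1 — PE (W) = 37759.9 * 3.31 = 124985.269 W
Step 2 — PE (kW) = 124985.269 / 1000 ≈ 124.99 kW (5 s.f.)

124.99 kW


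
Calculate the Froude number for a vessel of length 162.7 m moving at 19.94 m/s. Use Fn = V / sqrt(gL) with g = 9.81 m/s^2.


Formula: Fn = V / sqrt(g * L)
Step 1 — g * L = 9.81 * 162.7 = 1596.087
Step 2 — sqrt(g * L) = sqrt(1596.087) = 39.951058
Step 3 — Fn = 19.94 / 39.951058 ≈ 0.49911 (5 s.f.)

0.49911


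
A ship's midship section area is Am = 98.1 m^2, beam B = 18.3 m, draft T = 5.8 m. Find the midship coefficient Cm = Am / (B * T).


Formula: Cm = Am / (B * T)
Step 1 — B * T = 18.3 * 5.8 = 106.14 m^2
Step 2 — Cm = 98.1 / 106.14 ≈ 0.92425 (5 s.f.)

0.92425


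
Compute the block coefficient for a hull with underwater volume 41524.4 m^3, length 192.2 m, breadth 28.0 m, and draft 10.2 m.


Formula: Cb = V / (L * B * T)
Step 1 — L * B * T = 192.2 * 28.0 * 10.2 = 54892.32 m^3
Step 2 — Cb = 41524.4 / 54892.32 ≈ 0.75647 (5 s.f.)

0.75647


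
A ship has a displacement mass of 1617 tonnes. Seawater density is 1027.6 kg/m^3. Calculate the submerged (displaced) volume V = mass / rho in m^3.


Formula: V = mass / rho
Step 1 — convert tonnes to kg: 1617 t * 1000 = 1617000 kg
Step 2 — V = 1617000 / 1027.6 ≈ 1573.6 m^3 (5 s.f.)

1573.6 m^3


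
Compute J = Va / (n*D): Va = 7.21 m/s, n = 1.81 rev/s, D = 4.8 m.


Formula: J = Va / (n * D)
Step 1 — n * D = 1.81 * 4.8 = 8.688
Step 2 — J = 7.21 / 8.688 ≈ 0.82988 (5 s.f.)

0.82988


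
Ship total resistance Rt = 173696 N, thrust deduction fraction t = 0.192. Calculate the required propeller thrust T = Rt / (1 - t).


Formula: T = Rt / (1 - t)
Step 1 — (1 - t) = 1 - 0.192 = 0.808
Step 2 — T = 173696 / 0.808 ≈ 214970 N (5 s.f.)

214970 N


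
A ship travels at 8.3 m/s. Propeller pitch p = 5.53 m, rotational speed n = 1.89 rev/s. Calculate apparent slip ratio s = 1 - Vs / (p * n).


Formula: s = 1 - Vs / (p * n)
Step 1 — p * n = 5.53 * 1.89 = 10.4517
Step 2 — Vs / (p*n) = 8.3 / 10.4517 = 0.794129 (6 d.p.)
Step 3 — s = 1 - 0.794129 = 0.205871

0.205871


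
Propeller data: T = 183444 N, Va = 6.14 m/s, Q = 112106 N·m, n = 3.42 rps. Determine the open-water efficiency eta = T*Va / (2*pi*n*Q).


Formula: eta = T * Va / (2 * pi * n * Q)
Step 1 — numerator = T * Va = 183444 * 6.14 = 1126346.16
Step 2 — 2 * pi * n = 2 * pi * 3.42 = 21.488494
Step 3 — denominator = 21.488494 * 112106 = 2408989.11
Step 4 — eta = 1126346.16 / 2408989.11 ≈ 0.46756 (5 s.f.)

0.46756
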